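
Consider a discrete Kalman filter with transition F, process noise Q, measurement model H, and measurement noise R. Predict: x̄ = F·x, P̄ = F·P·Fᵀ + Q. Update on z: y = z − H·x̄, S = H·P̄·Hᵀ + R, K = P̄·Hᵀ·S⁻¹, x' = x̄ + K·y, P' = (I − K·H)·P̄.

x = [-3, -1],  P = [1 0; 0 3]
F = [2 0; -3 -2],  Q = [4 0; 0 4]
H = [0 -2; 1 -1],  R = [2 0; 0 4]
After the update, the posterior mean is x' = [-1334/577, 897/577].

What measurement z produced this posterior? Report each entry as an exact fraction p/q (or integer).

z = [-3, -3]

x̄ = F·x = [-6, 11]
P̄ = F·P·Fᵀ + Q = [8 -6; -6 25]
S = H·P̄·Hᵀ + R = [102 62; 62 49]
K = P̄·Hᵀ·S⁻¹ = [-140/577 342/577; -264/577 -31/577]
x' − x̄ = [2128/577, -5450/577] = K·y
y = (KᵀK)⁻¹·Kᵀ·(x' − x̄) = [19, 14]
z = y + H·x̄ = [19, 14] + [-22, -17] = [-3, -3]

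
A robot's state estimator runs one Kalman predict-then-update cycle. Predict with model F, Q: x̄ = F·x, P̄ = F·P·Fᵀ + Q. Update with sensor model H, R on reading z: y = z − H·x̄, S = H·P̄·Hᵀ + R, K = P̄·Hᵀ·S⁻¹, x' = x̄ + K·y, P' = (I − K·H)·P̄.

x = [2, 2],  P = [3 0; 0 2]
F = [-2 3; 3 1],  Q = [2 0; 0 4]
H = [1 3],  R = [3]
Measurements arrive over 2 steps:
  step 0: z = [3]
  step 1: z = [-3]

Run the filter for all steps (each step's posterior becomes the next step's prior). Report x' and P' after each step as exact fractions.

step 0: x̄ = F·x = [2, 8]
step 0: P̄ = F·P·Fᵀ + Q = [32 -12; -12 33]
step 0: y = z − H·x̄ = [-23]
step 0: S = H·P̄·Hᵀ + R = [260]
step 0: K = P̄·Hᵀ·S⁻¹ = [-1/65; 87/260]
step 0: x' = x̄ + K·y = [153/65, 79/260]
step 0: P' = (I − K·H)·P̄ = [2076/65 -693/65; -693/65 1011/260]
step 1: x̄ = F·x = [-987/260, 383/52]
step 1: P̄ = F·P·Fᵀ + Q = [76099/260 -13239/52; -13239/52 12031/52]
step 1: y = z − H·x̄ = [-213/10]
step 1: S = H·P̄·Hᵀ + R = [4252/5]
step 1: K = P̄·Hᵀ·S⁻¹ = [-4711/8504; 4395/8504]
step 1: x' = x̄ + K·y = [1769607/221104, -805435/221104]
step 1: P' = (I − K·H)·P̄ = [7011435/221104 -2459631/221104; -2459631/221104 934147/221104]

step 0: x' = [153/65, 79/260], P' = [2076/65 -693/65; -693/65 1011/260]
step 1: x' = [1769607/221104, -805435/221104], P' = [7011435/221104 -2459631/221104; -2459631/221104 934147/221104]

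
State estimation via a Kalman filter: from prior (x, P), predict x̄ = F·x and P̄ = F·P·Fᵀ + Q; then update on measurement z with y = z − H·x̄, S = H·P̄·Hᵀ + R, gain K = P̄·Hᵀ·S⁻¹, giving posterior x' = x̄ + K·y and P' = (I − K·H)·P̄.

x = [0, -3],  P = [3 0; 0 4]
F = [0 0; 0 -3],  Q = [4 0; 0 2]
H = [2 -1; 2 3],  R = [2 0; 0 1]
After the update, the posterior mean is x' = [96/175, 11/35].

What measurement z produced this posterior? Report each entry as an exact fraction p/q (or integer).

z = [1, 2]

x̄ = F·x = [0, 9]
P̄ = F·P·Fᵀ + Q = [4 0; 0 38]
S = H·P̄·Hᵀ + R = [56 -98; -98 359]
K = P̄·Hᵀ·S⁻¹ = [914/2625 44/375; -247/1050 19/75]
x' − x̄ = [96/175, -304/35] = K·y
y = (KᵀK)⁻¹·Kᵀ·(x' − x̄) = [10, -25]
z = y + H·x̄ = [10, -25] + [-9, 27] = [1, 2]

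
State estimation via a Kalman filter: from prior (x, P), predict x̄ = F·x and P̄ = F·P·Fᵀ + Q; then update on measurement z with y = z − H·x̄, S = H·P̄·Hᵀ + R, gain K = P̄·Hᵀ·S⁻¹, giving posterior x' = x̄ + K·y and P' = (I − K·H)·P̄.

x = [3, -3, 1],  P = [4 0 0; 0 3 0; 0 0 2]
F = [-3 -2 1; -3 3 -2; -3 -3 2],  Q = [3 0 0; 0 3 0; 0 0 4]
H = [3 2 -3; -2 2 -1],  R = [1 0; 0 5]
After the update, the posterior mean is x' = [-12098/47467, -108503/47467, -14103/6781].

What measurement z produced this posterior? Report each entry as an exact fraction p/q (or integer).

z = [1, -2]

x̄ = F·x = [-2, -20, 2]
P̄ = F·P·Fᵀ + Q = [53 14 58; 14 74 1; 58 1 75]
S = H·P̄·Hᵀ + R = [561 397; 397 704]
K = P̄·Hᵀ·S⁻¹ = [63144/237335 -81457/237335; 16881/47467 -1496/47467; 5791/33905 -12368/33905]
x' − x̄ = [82836/47467, 840837/47467, -27665/6781] = K·y
y = (KᵀK)⁻¹·Kᵀ·(x' − x̄) = [53, 36]
z = y + H·x̄ = [53, 36] + [-52, -38] = [1, -2]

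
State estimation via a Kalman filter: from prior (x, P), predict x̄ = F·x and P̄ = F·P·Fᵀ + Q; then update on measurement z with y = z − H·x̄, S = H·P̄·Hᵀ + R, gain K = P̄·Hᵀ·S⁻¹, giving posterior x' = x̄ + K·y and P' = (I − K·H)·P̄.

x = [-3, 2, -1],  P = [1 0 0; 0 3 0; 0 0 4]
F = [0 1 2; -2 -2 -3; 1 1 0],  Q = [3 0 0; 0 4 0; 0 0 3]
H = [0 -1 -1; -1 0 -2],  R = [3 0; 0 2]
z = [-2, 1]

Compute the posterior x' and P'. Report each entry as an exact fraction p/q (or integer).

x' = [2449/2359, 7411/2359, -2396/2359]
P' = [9890/2359 1580/2359 -4328/2359; 1580/2359 6912/2359 -1698/2359; -4328/2359 -1698/2359 2985/2359]

x̄ = F·x = [0, 5, -1]
P̄ = F·P·Fᵀ + Q = [22 -30 3; -30 56 -8; 3 -8 7]
y = z − H·x̄ = [2, -1]
S = H·P̄·Hᵀ + R = [50 -29; -29 64]
K = P̄·Hᵀ·S⁻¹ = [916/2359 -617/2359; -1738/2359 908/2359; -429/2359 -821/2359]
x' = x̄ + K·y = [2449/2359, 7411/2359, -2396/2359]
P' = (I − K·H)·P̄ = [9890/2359 1580/2359 -4328/2359; 1580/2359 6912/2359 -1698/2359; -4328/2359 -1698/2359 2985/2359]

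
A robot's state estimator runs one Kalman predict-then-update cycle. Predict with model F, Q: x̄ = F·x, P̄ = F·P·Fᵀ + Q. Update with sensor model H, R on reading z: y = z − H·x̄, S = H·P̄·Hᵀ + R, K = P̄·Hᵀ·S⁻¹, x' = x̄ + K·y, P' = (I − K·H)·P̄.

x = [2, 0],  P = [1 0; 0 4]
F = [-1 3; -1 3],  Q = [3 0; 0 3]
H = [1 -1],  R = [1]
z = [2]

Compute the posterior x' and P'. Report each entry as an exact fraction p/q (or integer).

x̄ = F·x = [-2, -2]
P̄ = F·P·Fᵀ + Q = [40 37; 37 40]
y = z − H·x̄ = [2]
S = H·P̄·Hᵀ + R = [7]
K = P̄·Hᵀ·S⁻¹ = [3/7; -3/7]
x' = x̄ + K·y = [-8/7, -20/7]
P' = (I − K·H)·P̄ = [271/7 268/7; 268/7 271/7]

x' = [-8/7, -20/7]
P' = [271/7 268/7; 268/7 271/7]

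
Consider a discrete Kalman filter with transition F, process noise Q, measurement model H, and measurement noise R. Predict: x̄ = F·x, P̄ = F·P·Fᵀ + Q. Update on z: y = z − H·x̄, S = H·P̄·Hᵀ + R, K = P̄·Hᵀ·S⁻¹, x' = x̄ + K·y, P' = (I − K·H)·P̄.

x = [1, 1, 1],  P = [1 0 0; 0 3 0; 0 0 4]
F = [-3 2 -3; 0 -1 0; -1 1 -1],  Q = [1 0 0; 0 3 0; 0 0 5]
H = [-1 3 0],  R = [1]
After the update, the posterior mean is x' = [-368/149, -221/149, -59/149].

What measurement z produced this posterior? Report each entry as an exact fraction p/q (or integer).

z = [-2]

x̄ = F·x = [-4, -1, -1]
P̄ = F·P·Fᵀ + Q = [58 -6 21; -6 6 -3; 21 -3 13]
S = H·P̄·Hᵀ + R = [149]
K = P̄·Hᵀ·S⁻¹ = [-76/149; 24/149; -30/149]
x' − x̄ = [228/149, -72/149, 90/149] = K·y
y = (KᵀK)⁻¹·Kᵀ·(x' − x̄) = [-3]
z = y + H·x̄ = [-3] + [1] = [-2]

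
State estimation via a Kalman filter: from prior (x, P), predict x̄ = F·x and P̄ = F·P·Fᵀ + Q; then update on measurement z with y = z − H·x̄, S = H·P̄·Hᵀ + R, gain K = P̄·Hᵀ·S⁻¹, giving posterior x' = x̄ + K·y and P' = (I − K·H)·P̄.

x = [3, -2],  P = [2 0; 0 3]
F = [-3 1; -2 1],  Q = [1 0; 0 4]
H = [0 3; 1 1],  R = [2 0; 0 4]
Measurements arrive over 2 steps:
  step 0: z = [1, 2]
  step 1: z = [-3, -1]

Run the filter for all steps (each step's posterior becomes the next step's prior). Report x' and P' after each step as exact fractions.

step 0: x' = [127/1627, 619/1627], P' = [4166/1627 -90/1627; -90/1627 330/1627]
step 1: x' = [-144383/338285, -317978/338285], P' = [1772483/676570 -37527/676570; -37527/676570 136803/676570]

step 0: x̄ = F·x = [-11, -8]
step 0: P̄ = F·P·Fᵀ + Q = [22 15; 15 15]
step 0: y = z − H·x̄ = [25, 21]
step 0: S = H·P̄·Hᵀ + R = [137 90; 90 71]
step 0: K = P̄·Hᵀ·S⁻¹ = [-135/1627 1019/1627; 495/1627 60/1627]
step 0: x' = x̄ + K·y = [127/1627, 619/1627]
step 0: P' = (I − K·H)·P̄ = [4166/1627 -90/1627; -90/1627 330/1627]
step 1: x̄ = F·x = [238/1627, 365/1627]
step 1: P̄ = F·P·Fᵀ + Q = [39991/1627 25776/1627; 25776/1627 23862/1627]
step 1: y = z − H·x̄ = [-5976/1627, -2230/1627]
step 1: S = H·P̄·Hᵀ + R = [218012/1627 148914/1627; 148914/1627 121913/1627]
step 1: K = P̄·Hᵀ·S⁻¹ = [-112581/1353140 433739/676570; 410409/1353140 24819/676570]
step 1: x' = x̄ + K·y = [-144383/338285, -317978/338285]
step 1: P' = (I − K·H)·P̄ = [1772483/676570 -37527/676570; -37527/676570 136803/676570]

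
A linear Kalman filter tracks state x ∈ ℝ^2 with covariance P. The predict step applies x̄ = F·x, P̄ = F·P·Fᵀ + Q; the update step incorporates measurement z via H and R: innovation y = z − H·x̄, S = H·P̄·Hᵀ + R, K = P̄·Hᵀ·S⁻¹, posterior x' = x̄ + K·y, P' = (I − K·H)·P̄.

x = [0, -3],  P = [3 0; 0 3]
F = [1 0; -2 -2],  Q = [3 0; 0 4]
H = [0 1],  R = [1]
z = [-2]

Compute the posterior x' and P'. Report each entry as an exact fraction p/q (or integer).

x̄ = F·x = [0, 6]
P̄ = F·P·Fᵀ + Q = [6 -6; -6 28]
y = z − H·x̄ = [-8]
S = H·P̄·Hᵀ + R = [29]
K = P̄·Hᵀ·S⁻¹ = [-6/29; 28/29]
x' = x̄ + K·y = [48/29, -50/29]
P' = (I − K·H)·P̄ = [138/29 -6/29; -6/29 28/29]

x' = [48/29, -50/29]
P' = [138/29 -6/29; -6/29 28/29]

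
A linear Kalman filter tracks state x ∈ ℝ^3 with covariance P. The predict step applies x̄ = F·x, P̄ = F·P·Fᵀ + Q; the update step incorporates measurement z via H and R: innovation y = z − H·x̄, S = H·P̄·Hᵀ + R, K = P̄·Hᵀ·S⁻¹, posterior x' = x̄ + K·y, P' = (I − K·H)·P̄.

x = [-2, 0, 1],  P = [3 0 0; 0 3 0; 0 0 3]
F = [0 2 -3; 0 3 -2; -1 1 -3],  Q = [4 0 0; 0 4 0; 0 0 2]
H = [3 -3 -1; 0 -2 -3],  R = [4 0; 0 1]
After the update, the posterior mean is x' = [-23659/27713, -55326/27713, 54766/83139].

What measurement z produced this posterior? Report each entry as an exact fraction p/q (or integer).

z = [3, 2]

x̄ = F·x = [-3, -2, -1]
P̄ = F·P·Fᵀ + Q = [43 36 33; 36 43 27; 33 27 35]
S = H·P̄·Hᵀ + R = [129 147; 147 812]
K = P̄·Hᵀ·S⁻¹ = [733/3959 -6765/27713; -687/3959 -4829/27713; 1367/11877 -6004/27713]
x' − x̄ = [59480/27713, 100/27713, 137905/83139] = K·y
y = (KᵀK)⁻¹·Kᵀ·(x' − x̄) = [5, -5]
z = y + H·x̄ = [5, -5] + [-2, 7] = [3, 2]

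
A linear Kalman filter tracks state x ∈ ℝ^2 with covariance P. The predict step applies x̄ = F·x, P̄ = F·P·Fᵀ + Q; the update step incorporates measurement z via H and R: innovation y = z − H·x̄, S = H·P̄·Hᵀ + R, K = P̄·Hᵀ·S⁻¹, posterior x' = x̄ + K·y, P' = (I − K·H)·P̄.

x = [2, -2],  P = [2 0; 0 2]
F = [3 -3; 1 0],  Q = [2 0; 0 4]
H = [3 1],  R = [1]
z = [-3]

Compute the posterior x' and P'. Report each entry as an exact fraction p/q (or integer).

x̄ = F·x = [12, 2]
P̄ = F·P·Fᵀ + Q = [38 6; 6 6]
y = z − H·x̄ = [-41]
S = H·P̄·Hᵀ + R = [385]
K = P̄·Hᵀ·S⁻¹ = [24/77; 24/385]
x' = x̄ + K·y = [-60/77, -214/385]
P' = (I − K·H)·P̄ = [46/77 -114/77; -114/77 1734/385]

x' = [-60/77, -214/385]
P' = [46/77 -114/77; -114/77 1734/385]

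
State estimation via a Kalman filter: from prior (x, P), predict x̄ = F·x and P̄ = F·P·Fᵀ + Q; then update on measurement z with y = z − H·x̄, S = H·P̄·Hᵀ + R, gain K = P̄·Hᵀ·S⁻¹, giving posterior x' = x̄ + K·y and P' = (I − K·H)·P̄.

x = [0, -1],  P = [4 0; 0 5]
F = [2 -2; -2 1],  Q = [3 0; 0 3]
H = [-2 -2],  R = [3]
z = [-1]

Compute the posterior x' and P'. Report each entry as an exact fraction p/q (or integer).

x' = [68/47, -43/47]
P' = [1157/47 -1118/47; -1118/47 1112/47]

x̄ = F·x = [2, -1]
P̄ = F·P·Fᵀ + Q = [39 -26; -26 24]
y = z − H·x̄ = [1]
S = H·P̄·Hᵀ + R = [47]
K = P̄·Hᵀ·S⁻¹ = [-26/47; 4/47]
x' = x̄ + K·y = [68/47, -43/47]
P' = (I − K·H)·P̄ = [1157/47 -1118/47; -1118/47 1112/47]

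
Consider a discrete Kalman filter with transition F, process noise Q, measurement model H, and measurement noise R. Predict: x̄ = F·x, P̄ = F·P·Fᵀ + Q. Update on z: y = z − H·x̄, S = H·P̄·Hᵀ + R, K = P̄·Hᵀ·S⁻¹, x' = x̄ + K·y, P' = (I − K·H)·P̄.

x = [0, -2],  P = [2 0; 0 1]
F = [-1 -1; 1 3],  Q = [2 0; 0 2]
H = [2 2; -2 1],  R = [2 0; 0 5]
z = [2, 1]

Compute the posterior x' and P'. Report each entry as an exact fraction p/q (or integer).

x̄ = F·x = [2, -6]
P̄ = F·P·Fᵀ + Q = [5 -5; -5 13]
y = z − H·x̄ = [10, 11]
S = H·P̄·Hᵀ + R = [34 16; 16 58]
K = P̄·Hᵀ·S⁻¹ = [20/143 -85/286; 140/429 263/858]
x' = x̄ + K·y = [37/286, 545/858]
P' = (I − K·H)·P̄ = [155/286 -115/286; -115/286 625/858]

x' = [37/286, 545/858]
P' = [155/286 -115/286; -115/286 625/858]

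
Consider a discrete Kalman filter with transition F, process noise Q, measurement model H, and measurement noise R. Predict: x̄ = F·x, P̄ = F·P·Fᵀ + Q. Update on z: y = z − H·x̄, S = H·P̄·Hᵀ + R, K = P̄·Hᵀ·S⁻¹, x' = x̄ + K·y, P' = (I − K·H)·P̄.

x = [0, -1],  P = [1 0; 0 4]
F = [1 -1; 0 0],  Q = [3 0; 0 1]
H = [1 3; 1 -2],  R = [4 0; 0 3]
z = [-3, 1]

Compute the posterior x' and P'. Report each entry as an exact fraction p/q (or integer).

x̄ = F·x = [1, 0]
P̄ = F·P·Fᵀ + Q = [8 0; 0 1]
y = z − H·x̄ = [-4, 0]
S = H·P̄·Hᵀ + R = [21 2; 2 15]
K = P̄·Hᵀ·S⁻¹ = [104/311 152/311; 49/311 -48/311]
x' = x̄ + K·y = [-105/311, -196/311]
P' = (I − K·H)·P̄ = [440/311 -8/311; -8/311 68/311]

x' = [-105/311, -196/311]
P' = [440/311 -8/311; -8/311 68/311]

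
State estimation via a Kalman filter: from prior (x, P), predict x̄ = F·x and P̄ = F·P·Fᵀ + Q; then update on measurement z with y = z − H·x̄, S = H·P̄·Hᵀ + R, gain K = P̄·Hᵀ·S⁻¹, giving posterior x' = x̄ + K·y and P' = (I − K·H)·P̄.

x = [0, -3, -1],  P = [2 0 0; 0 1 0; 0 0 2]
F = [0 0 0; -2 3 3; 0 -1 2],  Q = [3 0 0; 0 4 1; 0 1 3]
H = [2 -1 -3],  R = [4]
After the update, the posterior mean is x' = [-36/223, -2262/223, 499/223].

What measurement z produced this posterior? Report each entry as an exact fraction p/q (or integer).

x̄ = F·x = [0, -12, 1]
P̄ = F·P·Fᵀ + Q = [3 0 0; 0 39 10; 0 10 12]
S = H·P̄·Hᵀ + R = [223]
K = P̄·Hᵀ·S⁻¹ = [6/223; -69/223; -46/223]
x' − x̄ = [-36/223, 414/223, 276/223] = K·y
y = (KᵀK)⁻¹·Kᵀ·(x' − x̄) = [-6]
z = y + H·x̄ = [-6] + [9] = [3]

z = [3]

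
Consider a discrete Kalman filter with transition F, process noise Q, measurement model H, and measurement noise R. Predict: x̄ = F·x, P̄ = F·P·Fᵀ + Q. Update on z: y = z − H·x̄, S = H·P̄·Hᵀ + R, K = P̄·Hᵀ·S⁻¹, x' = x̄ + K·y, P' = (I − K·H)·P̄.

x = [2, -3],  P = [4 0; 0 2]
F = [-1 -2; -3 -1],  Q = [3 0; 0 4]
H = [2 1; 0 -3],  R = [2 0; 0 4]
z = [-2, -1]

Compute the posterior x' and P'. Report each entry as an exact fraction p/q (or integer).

x' = [-2581/3723, 163/3723]
P' = [2087/3723 -716/3723; -716/3723 1580/3723]

x̄ = F·x = [4, -3]
P̄ = F·P·Fᵀ + Q = [15 16; 16 42]
y = z − H·x̄ = [-7, -10]
S = H·P̄·Hᵀ + R = [168 -222; -222 382]
K = P̄·Hᵀ·S⁻¹ = [1729/3723 179/1241; 74/3723 -395/1241]
x' = x̄ + K·y = [-2581/3723, 163/3723]
P' = (I − K·H)·P̄ = [2087/3723 -716/3723; -716/3723 1580/3723]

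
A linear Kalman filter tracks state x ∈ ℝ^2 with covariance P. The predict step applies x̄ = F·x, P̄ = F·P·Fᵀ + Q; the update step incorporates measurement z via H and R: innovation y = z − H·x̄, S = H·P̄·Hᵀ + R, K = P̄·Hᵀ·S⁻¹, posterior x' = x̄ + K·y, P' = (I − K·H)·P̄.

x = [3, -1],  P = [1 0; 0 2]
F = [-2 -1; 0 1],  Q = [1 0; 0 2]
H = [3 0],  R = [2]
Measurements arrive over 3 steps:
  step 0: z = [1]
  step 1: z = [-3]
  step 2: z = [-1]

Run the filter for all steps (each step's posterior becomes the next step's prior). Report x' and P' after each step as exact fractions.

step 0: x̄ = F·x = [-5, -1]
step 0: P̄ = F·P·Fᵀ + Q = [7 -2; -2 4]
step 0: y = z − H·x̄ = [16]
step 0: S = H·P̄·Hᵀ + R = [65]
step 0: K = P̄·Hᵀ·S⁻¹ = [21/65; -6/65]
step 0: x' = x̄ + K·y = [11/65, -161/65]
step 0: P' = (I − K·H)·P̄ = [14/65 -4/65; -4/65 224/65]
step 1: x̄ = F·x = [139/65, -161/65]
step 1: P̄ = F·P·Fᵀ + Q = [329/65 -216/65; -216/65 354/65]
step 1: y = z − H·x̄ = [-612/65]
step 1: S = H·P̄·Hᵀ + R = [3091/65]
step 1: K = P̄·Hᵀ·S⁻¹ = [987/3091; -648/3091]
step 1: x' = x̄ + K·y = [-2683/3091, -1555/3091]
step 1: P' = (I − K·H)·P̄ = [658/3091 -432/3091; -432/3091 10374/3091]
step 2: x̄ = F·x = [6921/3091, -1555/3091]
step 2: P̄ = F·P·Fᵀ + Q = [14369/3091 -9510/3091; -9510/3091 16556/3091]
step 2: y = z − H·x̄ = [-23854/3091]
step 2: S = H·P̄·Hᵀ + R = [135503/3091]
step 2: K = P̄·Hᵀ·S⁻¹ = [43107/135503; -28530/135503]
step 2: x' = x̄ + K·y = [-29265/135503, 152005/135503]
step 2: P' = (I − K·H)·P̄ = [28738/135503 -19020/135503; -19020/135503 462448/135503]

step 0: x' = [11/65, -161/65], P' = [14/65 -4/65; -4/65 224/65]
step 1: x' = [-2683/3091, -1555/3091], P' = [658/3091 -432/3091; -432/3091 10374/3091]
step 2: x' = [-29265/135503, 152005/135503], P' = [28738/135503 -19020/135503; -19020/135503 462448/135503]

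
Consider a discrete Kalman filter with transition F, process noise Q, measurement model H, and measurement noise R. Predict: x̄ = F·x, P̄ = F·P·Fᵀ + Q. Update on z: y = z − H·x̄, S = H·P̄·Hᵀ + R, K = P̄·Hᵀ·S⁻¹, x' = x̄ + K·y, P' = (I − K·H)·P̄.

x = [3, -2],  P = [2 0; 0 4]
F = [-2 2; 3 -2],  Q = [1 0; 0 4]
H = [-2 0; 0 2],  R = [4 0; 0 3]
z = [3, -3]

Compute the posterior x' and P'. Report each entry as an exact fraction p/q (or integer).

x' = [-2069/1788, -154/149]
P' = [739/894 -14/149; -14/149 102/149]

x̄ = F·x = [-10, 13]
P̄ = F·P·Fᵀ + Q = [25 -28; -28 38]
y = z − H·x̄ = [-17, -29]
S = H·P̄·Hᵀ + R = [104 112; 112 155]
K = P̄·Hᵀ·S⁻¹ = [-739/1788 -28/447; 7/149 68/149]
x' = x̄ + K·y = [-2069/1788, -154/149]
P' = (I − K·H)·P̄ = [739/894 -14/149; -14/149 102/149]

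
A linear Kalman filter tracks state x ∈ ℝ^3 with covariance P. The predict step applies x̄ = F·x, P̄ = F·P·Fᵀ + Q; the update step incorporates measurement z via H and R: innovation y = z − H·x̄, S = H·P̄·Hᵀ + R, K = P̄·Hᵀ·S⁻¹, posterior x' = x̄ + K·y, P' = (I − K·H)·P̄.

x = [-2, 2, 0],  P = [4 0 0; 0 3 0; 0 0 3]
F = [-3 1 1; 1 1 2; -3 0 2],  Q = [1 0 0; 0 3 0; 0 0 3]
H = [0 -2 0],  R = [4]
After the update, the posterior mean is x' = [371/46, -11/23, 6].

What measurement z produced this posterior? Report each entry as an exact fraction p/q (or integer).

x̄ = F·x = [8, 0, 6]
P̄ = F·P·Fᵀ + Q = [43 -3 42; -3 22 0; 42 0 51]
S = H·P̄·Hᵀ + R = [92]
K = P̄·Hᵀ·S⁻¹ = [3/46; -11/23; 0]
x' − x̄ = [3/46, -11/23, 0] = K·y
y = (KᵀK)⁻¹·Kᵀ·(x' − x̄) = [1]
z = y + H·x̄ = [1] + [0] = [1]

z = [1]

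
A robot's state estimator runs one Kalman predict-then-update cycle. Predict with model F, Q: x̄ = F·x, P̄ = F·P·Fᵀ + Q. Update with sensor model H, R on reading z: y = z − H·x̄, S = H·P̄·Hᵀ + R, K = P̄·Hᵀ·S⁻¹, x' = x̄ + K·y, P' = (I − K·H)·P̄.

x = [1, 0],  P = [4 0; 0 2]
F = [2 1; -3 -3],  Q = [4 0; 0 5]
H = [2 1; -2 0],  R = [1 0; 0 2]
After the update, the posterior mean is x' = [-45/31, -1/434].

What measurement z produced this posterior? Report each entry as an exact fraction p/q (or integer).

x̄ = F·x = [2, -3]
P̄ = F·P·Fᵀ + Q = [22 -30; -30 59]
S = H·P̄·Hᵀ + R = [28 -28; -28 90]
K = P̄·Hᵀ·S⁻¹ = [1/62 -15/31; 795/868 59/62]
x' − x̄ = [-107/31, 1301/434] = K·y
y = (KᵀK)⁻¹·Kᵀ·(x' − x̄) = [-4, 7]
z = y + H·x̄ = [-4, 7] + [1, -4] = [-3, 3]

z = [-3, 3]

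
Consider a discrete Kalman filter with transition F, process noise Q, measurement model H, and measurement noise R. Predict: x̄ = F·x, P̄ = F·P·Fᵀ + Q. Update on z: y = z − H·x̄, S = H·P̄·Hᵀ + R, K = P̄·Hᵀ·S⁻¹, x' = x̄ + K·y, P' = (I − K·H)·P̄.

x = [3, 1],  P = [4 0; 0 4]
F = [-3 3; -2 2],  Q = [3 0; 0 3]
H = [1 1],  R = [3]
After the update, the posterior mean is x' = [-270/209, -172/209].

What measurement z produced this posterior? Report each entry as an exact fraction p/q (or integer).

x̄ = F·x = [-6, -4]
P̄ = F·P·Fᵀ + Q = [75 48; 48 35]
S = H·P̄·Hᵀ + R = [209]
K = P̄·Hᵀ·S⁻¹ = [123/209; 83/209]
x' − x̄ = [984/209, 664/209] = K·y
y = (KᵀK)⁻¹·Kᵀ·(x' − x̄) = [8]
z = y + H·x̄ = [8] + [-10] = [-2]

z = [-2]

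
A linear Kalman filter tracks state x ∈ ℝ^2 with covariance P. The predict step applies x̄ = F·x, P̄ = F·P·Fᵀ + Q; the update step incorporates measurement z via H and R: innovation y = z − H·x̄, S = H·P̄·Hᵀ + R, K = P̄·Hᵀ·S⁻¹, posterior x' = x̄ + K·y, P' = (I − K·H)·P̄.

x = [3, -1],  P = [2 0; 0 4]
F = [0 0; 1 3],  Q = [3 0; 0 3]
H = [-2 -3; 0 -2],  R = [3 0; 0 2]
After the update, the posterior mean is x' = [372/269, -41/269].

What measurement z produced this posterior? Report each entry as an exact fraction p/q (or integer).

x̄ = F·x = [0, 0]
P̄ = F·P·Fᵀ + Q = [3 0; 0 41]
S = H·P̄·Hᵀ + R = [384 246; 246 166]
K = P̄·Hᵀ·S⁻¹ = [-83/269 123/269; -41/538 -205/538]
x' − x̄ = [372/269, -41/269] = K·y
y = (KᵀK)⁻¹·Kᵀ·(x' − x̄) = [-3, 1]
z = y + H·x̄ = [-3, 1] + [0, 0] = [-3, 1]

z = [-3, 1]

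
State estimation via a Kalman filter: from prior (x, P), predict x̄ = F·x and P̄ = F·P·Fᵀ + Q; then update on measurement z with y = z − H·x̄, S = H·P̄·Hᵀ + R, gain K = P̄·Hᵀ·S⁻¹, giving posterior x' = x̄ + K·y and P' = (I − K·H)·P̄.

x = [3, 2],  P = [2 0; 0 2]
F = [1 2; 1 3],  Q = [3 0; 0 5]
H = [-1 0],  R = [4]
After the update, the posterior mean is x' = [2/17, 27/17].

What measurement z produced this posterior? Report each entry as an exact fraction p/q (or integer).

x̄ = F·x = [7, 9]
P̄ = F·P·Fᵀ + Q = [13 14; 14 25]
S = H·P̄·Hᵀ + R = [17]
K = P̄·Hᵀ·S⁻¹ = [-13/17; -14/17]
x' − x̄ = [-117/17, -126/17] = K·y
y = (KᵀK)⁻¹·Kᵀ·(x' − x̄) = [9]
z = y + H·x̄ = [9] + [-7] = [2]

z = [2]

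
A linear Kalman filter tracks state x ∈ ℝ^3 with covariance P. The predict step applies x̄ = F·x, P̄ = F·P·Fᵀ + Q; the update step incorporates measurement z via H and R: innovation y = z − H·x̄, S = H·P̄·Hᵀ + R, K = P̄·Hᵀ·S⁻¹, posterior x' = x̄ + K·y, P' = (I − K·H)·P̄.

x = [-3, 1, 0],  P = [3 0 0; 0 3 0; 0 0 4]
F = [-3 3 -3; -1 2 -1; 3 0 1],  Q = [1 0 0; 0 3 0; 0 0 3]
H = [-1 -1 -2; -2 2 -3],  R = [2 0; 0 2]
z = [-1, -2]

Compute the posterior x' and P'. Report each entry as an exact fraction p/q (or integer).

x' = [45505/9732, 6875/9732, -10183/4866]
P' = [386555/9732 65533/9732 -108953/4866; 65533/9732 15779/9732 -17743/4866; -108953/4866 -17743/4866 31193/2433]

x̄ = F·x = [12, 5, -9]
P̄ = F·P·Fᵀ + Q = [91 39 -39; 39 22 -13; -39 -13 34]
y = z − H·x̄ = [-2, -15]
S = H·P̄·Hᵀ + R = [121 82; 82 136]
K = P̄·Hᵀ·S⁻¹ = [-4069/4866 5837/9732; -2585/4866 3475/9732; 481/2433 -2369/4866]
x' = x̄ + K·y = [45505/9732, 6875/9732, -10183/4866]
P' = (I − K·H)·P̄ = [386555/9732 65533/9732 -108953/4866; 65533/9732 15779/9732 -17743/4866; -108953/4866 -17743/4866 31193/2433]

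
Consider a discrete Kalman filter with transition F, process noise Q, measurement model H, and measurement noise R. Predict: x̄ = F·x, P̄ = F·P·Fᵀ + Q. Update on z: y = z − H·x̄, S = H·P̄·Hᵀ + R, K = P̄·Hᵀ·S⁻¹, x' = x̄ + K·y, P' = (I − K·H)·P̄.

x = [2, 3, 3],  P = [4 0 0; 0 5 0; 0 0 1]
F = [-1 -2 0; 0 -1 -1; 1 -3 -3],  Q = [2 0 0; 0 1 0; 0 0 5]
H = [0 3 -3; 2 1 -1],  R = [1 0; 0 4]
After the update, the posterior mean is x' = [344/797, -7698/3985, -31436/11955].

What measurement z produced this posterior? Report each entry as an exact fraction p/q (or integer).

x̄ = F·x = [-8, -6, -16]
P̄ = F·P·Fᵀ + Q = [26 10 26; 10 7 18; 26 18 63]
S = H·P̄·Hᵀ + R = [307 6; 6 78]
K = P̄·Hᵀ·S⁻¹ = [-132/797 378/797; -438/3985 987/7970; -1762/3985 2959/23910]
x' − x̄ = [6720/797, 16212/3985, 159844/11955] = K·y
y = (KᵀK)⁻¹·Kᵀ·(x' − x̄) = [-28, 8]
z = y + H·x̄ = [-28, 8] + [30, -6] = [2, 2]

z = [2, 2]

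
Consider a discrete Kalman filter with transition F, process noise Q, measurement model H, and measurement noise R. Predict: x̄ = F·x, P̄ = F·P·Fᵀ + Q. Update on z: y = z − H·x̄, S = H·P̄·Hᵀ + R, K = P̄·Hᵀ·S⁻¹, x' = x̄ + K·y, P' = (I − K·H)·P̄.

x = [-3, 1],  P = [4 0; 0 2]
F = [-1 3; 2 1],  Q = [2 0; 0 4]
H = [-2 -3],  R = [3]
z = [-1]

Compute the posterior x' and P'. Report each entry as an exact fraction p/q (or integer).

x' = [86/13, -1117/273]
P' = [228/13 -150/13; -150/13 2162/273]

x̄ = F·x = [6, -5]
P̄ = F·P·Fᵀ + Q = [24 -2; -2 22]
y = z − H·x̄ = [-4]
S = H·P̄·Hᵀ + R = [273]
K = P̄·Hᵀ·S⁻¹ = [-2/13; -62/273]
x' = x̄ + K·y = [86/13, -1117/273]
P' = (I − K·H)·P̄ = [228/13 -150/13; -150/13 2162/273]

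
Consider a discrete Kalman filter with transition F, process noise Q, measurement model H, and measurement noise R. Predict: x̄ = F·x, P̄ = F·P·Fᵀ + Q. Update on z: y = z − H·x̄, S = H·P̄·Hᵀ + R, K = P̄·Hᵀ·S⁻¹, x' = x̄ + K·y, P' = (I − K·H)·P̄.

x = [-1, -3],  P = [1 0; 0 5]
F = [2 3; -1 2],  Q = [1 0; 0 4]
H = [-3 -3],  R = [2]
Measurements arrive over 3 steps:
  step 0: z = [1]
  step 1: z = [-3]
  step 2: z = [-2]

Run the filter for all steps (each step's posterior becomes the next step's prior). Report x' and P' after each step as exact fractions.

step 0: x̄ = F·x = [-11, -5]
step 0: P̄ = F·P·Fᵀ + Q = [50 28; 28 25]
step 0: y = z − H·x̄ = [-47]
step 0: S = H·P̄·Hᵀ + R = [1181]
step 0: K = P̄·Hᵀ·S⁻¹ = [-234/1181; -159/1181]
step 0: x' = x̄ + K·y = [-1993/1181, 1568/1181]
step 0: P' = (I − K·H)·P̄ = [4294/1181 -4138/1181; -4138/1181 4244/1181]
step 1: x̄ = F·x = [718/1181, 5129/1181]
step 1: P̄ = F·P·Fᵀ + Q = [6897/1181 12738/1181; 12738/1181 42546/1181]
step 1: y = z − H·x̄ = [13998/1181]
step 1: S = H·P̄·Hᵀ + R = [676633/1181]
step 1: K = P̄·Hᵀ·S⁻¹ = [-58905/676633; -165852/676633]
step 1: x' = x̄ + K·y = [-286816/676633, 972781/676633]
step 1: P' = (I − K·H)·P̄ = [1013496/676633 -974226/676633; -974226/676633 1084794/676633]
step 2: x̄ = F·x = [2344711/676633, 2232378/676633]
step 2: P̄ = F·P·Fᵀ + Q = [2803051/676633 3507546/676633; 3507546/676633 11956108/676633]
step 2: y = z − H·x̄ = [12378001/676633]
step 2: S = H·P̄·Hᵀ + R = [197321525/676633]
step 2: K = P̄·Hᵀ·S⁻¹ = [-18931791/197321525; -46390962/197321525]
step 2: x' = x̄ + K·y = [337441748/197321525, -197642064/197321525]
step 2: P' = (I − K·H)·P̄ = [287732918/197321525 -275111724/197321525; -275111724/197321525 306039032/197321525]

step 0: x' = [-1993/1181, 1568/1181], P' = [4294/1181 -4138/1181; -4138/1181 4244/1181]
step 1: x' = [-286816/676633, 972781/676633], P' = [1013496/676633 -974226/676633; -974226/676633 1084794/676633]
step 2: x' = [337441748/197321525, -197642064/197321525], P' = [287732918/197321525 -275111724/197321525; -275111724/197321525 306039032/197321525]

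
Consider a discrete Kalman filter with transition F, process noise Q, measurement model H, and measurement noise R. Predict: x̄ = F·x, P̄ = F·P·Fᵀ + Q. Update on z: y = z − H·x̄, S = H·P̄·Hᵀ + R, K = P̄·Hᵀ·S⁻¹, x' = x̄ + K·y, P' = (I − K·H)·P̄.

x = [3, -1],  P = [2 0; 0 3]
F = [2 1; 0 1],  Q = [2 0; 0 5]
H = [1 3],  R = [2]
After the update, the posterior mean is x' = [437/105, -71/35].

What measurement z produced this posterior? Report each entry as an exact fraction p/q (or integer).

x̄ = F·x = [5, -1]
P̄ = F·P·Fᵀ + Q = [13 3; 3 8]
S = H·P̄·Hᵀ + R = [105]
K = P̄·Hᵀ·S⁻¹ = [22/105; 9/35]
x' − x̄ = [-88/105, -36/35] = K·y
y = (KᵀK)⁻¹·Kᵀ·(x' − x̄) = [-4]
z = y + H·x̄ = [-4] + [2] = [-2]

z = [-2]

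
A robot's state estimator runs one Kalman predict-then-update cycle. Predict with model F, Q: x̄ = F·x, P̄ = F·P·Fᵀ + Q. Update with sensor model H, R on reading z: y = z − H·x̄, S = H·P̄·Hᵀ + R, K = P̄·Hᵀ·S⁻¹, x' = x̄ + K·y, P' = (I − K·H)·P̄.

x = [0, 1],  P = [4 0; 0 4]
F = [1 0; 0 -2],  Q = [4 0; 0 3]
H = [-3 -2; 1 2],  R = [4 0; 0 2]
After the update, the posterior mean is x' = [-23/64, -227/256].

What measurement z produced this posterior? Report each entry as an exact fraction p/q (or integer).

x̄ = F·x = [0, -2]
P̄ = F·P·Fᵀ + Q = [8 0; 0 19]
S = H·P̄·Hᵀ + R = [152 -100; -100 86]
K = P̄·Hᵀ·S⁻¹ = [-79/192 -37/96; 133/768 247/384]
x' − x̄ = [-23/64, 285/256] = K·y
y = (KᵀK)⁻¹·Kᵀ·(x' − x̄) = [-1, 2]
z = y + H·x̄ = [-1, 2] + [4, -4] = [3, -2]

z = [3, -2]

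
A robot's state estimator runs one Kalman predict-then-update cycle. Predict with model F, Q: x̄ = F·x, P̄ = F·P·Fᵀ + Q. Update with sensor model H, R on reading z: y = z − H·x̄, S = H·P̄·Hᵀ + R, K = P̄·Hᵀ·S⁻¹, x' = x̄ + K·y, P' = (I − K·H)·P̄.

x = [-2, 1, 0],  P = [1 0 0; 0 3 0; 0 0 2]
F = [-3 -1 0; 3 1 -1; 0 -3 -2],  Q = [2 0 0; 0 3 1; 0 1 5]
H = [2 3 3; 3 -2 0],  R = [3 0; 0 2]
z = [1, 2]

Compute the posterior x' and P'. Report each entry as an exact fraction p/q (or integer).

x' = [162772/157031, 76050/157031, -19706/22433]
P' = [122226/157031 153228/157031 -32862/22433; 153228/157031 262727/157031 -51127/22433; -32862/22433 -51127/22433 79020/22433]

x̄ = F·x = [5, -5, -3]
P̄ = F·P·Fᵀ + Q = [14 -12 9; -12 17 -4; 9 -4 40]
y = z − H·x̄ = [15, -23]
S = H·P̄·Hᵀ + R = [464 27; 27 340]
K = P̄·Hᵀ·S⁻¹ = [4678/157031 30111/157031; 6990/157031 -32885/157031; 5985/22433 1834/22433]
x' = x̄ + K·y = [162772/157031, 76050/157031, -19706/22433]
P' = (I − K·H)·P̄ = [122226/157031 153228/157031 -32862/22433; 153228/157031 262727/157031 -51127/22433; -32862/22433 -51127/22433 79020/22433]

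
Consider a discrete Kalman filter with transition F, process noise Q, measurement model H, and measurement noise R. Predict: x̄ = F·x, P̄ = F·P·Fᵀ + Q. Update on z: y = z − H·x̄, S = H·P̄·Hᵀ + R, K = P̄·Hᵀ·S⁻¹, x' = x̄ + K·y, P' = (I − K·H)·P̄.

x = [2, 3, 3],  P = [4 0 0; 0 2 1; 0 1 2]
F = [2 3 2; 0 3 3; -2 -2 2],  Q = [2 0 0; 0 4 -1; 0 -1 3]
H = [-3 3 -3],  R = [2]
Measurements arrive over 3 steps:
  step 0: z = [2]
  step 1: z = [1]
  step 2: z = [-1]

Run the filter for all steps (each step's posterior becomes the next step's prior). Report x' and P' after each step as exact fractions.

step 0: x' = [2798/155, 2496/155, -82/31], P' = [8239/155 6093/155 -432/31; 6093/155 7226/155 221/31; -432/31 221/31 657/31]
step 1: x' = [424389/265576, -955773/265576, -369847/66394], P' = [54303445/265576 69377691/265576 3735425/66394; 69377691/265576 115177021/265576 11431037/66394; 3735425/66394 11431037/66394 3862345/33197]
step 2: x' = [-10459077511/701303861, -17146270893/701303861, -6453253612/701303861], P' = [398356968318/701303861 617572727595/701303861 218754716794/701303861; 617572727595/701303861 1047713367617/701303861 429772206937/701303861; 218754716794/701303861 429772206937/701303861 211265915335/701303861]

step 0: x̄ = F·x = [19, 18, -4]
step 0: P̄ = F·P·Fᵀ + Q = [56 45 -18; 45 58 -1; -18 -1 27]
step 0: y = z − H·x̄ = [-7]
step 0: S = H·P̄·Hᵀ + R = [155]
step 0: K = P̄·Hᵀ·S⁻¹ = [21/155; 42/155; -6/31]
step 0: x' = x̄ + K·y = [2798/155, 2496/155, -82/31]
step 0: P' = (I − K·H)·P̄ = [8239/155 6093/155 -432/31; 6093/155 7226/155 221/31; -432/31 221/31 657/31]
step 1: x̄ = F·x = [12264/155, 6258/155, -368/5]
step 1: P̄ = F·P·Fᵀ + Q = [180536/155 124917/155 -3932/5; 124917/155 115109/155 -1529/5; -3932/5 -1529/5 4279/5]
step 1: y = z − H·x̄ = [-16051/155]
step 1: S = H·P̄·Hᵀ + R = [265576/155]
step 1: K = P̄·Hᵀ·S⁻¹ = [198819/265576; 112773/265576; -43617/66394]
step 1: x' = x̄ + K·y = [424389/265576, -955773/265576, -369847/66394]
step 1: P' = (I − K·H)·P̄ = [54303445/265576 69377691/265576 3735425/66394; 69377691/265576 115177021/265576 11431037/66394; 3735425/66394 11431037/66394 3862345/33197]
step 2: x̄ = F·x = [-4977317/265576, -7305483/265576, -237001/33197]
step 2: P̄ = F·P·Fᵀ + Q = [2878688829/265576 2413764315/265576 -173376185/33197; 2413764315/265576 2138778997/265576 -126481436/33197; -173376185/33197 -126481436/33197 109001047/33197]
step 2: y = z − H·x̄ = [515449/132788]
step 2: S = H·P̄·Hᵀ + R = [701303861/66394]
step 2: K = P̄·Hᵀ·S⁻¹ = [1383127449/1402607722; 1105299255/1402607722; -372637788/701303861]
step 2: x' = x̄ + K·y = [-10459077511/701303861, -17146270893/701303861, -6453253612/701303861]
step 2: P' = (I − K·H)·P̄ = [398356968318/701303861 617572727595/701303861 218754716794/701303861; 617572727595/701303861 1047713367617/701303861 429772206937/701303861; 218754716794/701303861 429772206937/701303861 211265915335/701303861]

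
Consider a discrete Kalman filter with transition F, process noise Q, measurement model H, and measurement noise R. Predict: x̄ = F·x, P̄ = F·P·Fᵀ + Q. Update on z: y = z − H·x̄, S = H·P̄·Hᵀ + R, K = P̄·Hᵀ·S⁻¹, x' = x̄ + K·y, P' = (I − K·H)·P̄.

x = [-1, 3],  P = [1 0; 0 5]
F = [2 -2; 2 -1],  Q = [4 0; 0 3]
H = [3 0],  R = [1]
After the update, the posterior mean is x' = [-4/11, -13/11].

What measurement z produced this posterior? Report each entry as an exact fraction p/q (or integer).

x̄ = F·x = [-8, -5]
P̄ = F·P·Fᵀ + Q = [28 14; 14 12]
S = H·P̄·Hᵀ + R = [253]
K = P̄·Hᵀ·S⁻¹ = [84/253; 42/253]
x' − x̄ = [84/11, 42/11] = K·y
y = (KᵀK)⁻¹·Kᵀ·(x' − x̄) = [23]
z = y + H·x̄ = [23] + [-24] = [-1]

z = [-1]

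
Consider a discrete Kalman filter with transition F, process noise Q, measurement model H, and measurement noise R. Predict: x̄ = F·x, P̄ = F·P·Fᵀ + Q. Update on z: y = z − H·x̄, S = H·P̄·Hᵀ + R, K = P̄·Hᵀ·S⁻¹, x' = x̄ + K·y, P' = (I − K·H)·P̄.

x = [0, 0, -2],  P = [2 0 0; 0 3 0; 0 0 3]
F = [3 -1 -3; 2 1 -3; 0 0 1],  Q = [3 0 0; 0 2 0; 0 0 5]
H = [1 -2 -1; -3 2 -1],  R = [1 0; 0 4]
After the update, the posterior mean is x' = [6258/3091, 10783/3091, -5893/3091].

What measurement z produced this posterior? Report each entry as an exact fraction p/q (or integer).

x̄ = F·x = [6, 6, -2]
P̄ = F·P·Fᵀ + Q = [51 36 -9; 36 40 -9; -9 -9 8]
S = H·P̄·Hᵀ + R = [58 -35; -35 181]
K = P̄·Hᵀ·S⁻¹ = [-1564/3091 -1532/3091; -7000/9273 -2327/9273; 72/3091 31/3091]
x' − x̄ = [-12288/3091, -7763/3091, 289/3091] = K·y
y = (KᵀK)⁻¹·Kᵀ·(x' − x̄) = [1, 7]
z = y + H·x̄ = [1, 7] + [-4, -4] = [-3, 3]

z = [-3, 3]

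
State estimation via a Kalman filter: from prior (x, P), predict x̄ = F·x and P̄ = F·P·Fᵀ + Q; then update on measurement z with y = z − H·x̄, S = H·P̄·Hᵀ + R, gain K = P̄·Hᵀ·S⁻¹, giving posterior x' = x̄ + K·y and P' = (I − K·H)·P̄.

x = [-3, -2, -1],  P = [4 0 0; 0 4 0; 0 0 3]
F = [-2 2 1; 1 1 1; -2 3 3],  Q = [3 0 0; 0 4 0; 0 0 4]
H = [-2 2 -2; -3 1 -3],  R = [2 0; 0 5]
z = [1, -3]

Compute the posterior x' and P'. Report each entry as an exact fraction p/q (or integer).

x̄ = F·x = [1, -6, -3]
P̄ = F·P·Fᵀ + Q = [38 3 49; 3 15 13; 49 13 83]
y = z − H·x̄ = [9, -3]
S = H·P̄·Hᵀ + R = [810 1216; 1216 1895]
K = P̄·Hᵀ·S⁻¹ = [-2316/28147 -2346/28147; 18169/28147 -12149/28147; 7359/28147 -10411/28147]
x' = x̄ + K·y = [14341/28147, 31086/28147, 13023/28147]
P' = (I − K·H)·P̄ = [75230/28147 2391/28147 -70523/28147; 2391/28147 57626/28147 37066/28147; -70523/28147 37066/28147 100230/28147]

x' = [14341/28147, 31086/28147, 13023/28147]
P' = [75230/28147 2391/28147 -70523/28147; 2391/28147 57626/28147 37066/28147; -70523/28147 37066/28147 100230/28147]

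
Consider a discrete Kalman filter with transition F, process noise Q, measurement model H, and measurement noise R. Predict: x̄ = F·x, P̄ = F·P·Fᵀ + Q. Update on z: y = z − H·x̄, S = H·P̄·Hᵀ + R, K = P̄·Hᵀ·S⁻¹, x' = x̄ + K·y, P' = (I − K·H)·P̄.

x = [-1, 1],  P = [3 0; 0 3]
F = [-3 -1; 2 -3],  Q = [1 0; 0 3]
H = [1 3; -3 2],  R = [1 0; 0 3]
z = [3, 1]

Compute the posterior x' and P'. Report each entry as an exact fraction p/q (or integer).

x̄ = F·x = [2, -5]
P̄ = F·P·Fᵀ + Q = [31 -9; -9 42]
y = z − H·x̄ = [16, 17]
S = H·P̄·Hᵀ + R = [356 222; 222 558]
K = P̄·Hᵀ·S⁻¹ = [1493/8298 -3367/12447; 1129/4149 2257/24894]
x' = x̄ + K·y = [3487/12447, 22283/24894]
P' = (I − K·H)·P̄ = [1054/4149 -205/8298; -205/8298 821/8298]

x' = [3487/12447, 22283/24894]
P' = [1054/4149 -205/8298; -205/8298 821/8298]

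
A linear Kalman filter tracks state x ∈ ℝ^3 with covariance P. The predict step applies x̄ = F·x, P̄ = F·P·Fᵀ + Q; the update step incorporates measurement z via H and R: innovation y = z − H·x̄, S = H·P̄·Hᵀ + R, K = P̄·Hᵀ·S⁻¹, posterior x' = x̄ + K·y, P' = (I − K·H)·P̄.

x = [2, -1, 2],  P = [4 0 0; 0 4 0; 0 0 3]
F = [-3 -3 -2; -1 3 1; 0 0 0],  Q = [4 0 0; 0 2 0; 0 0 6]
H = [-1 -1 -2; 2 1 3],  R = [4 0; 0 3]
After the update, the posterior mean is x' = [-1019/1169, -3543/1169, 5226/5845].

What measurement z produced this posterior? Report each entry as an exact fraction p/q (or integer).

x̄ = F·x = [-7, -3, 0]
P̄ = F·P·Fᵀ + Q = [88 -30 0; -30 45 0; 0 0 6]
S = H·P̄·Hᵀ + R = [101 -167; -167 334]
K = P̄·Hᵀ·S⁻¹ = [6/7 1012/1169; -9/7 -804/1169; -6/35 -186/5845]
x' − x̄ = [7164/1169, -36/1169, 5226/5845] = K·y
y = (KᵀK)⁻¹·Kᵀ·(x' − x̄) = [-8, 15]
z = y + H·x̄ = [-8, 15] + [10, -17] = [2, -2]

z = [2, -2]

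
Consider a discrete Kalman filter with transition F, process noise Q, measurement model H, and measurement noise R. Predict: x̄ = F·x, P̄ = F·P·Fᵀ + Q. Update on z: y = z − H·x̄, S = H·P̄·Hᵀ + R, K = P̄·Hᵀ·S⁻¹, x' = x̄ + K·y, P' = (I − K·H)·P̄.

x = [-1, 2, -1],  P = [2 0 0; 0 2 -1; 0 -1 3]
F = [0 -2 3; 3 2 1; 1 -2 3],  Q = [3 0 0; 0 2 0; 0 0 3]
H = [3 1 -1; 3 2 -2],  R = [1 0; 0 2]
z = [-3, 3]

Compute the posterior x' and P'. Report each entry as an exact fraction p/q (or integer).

x' = [-1639/547, 4257/2735, -2411/547]
P' = [350/547 -336/547 359/547; -336/547 23274/2735 7647/1094; 359/547 7647/1094 4552/547]

x̄ = F·x = [-7, 0, -8]
P̄ = F·P·Fᵀ + Q = [50 -3 47; -3 27 3; 47 3 52]
y = z − H·x̄ = [10, 8]
S = H·P̄·Hᵀ + R = [224 146; 146 144]
K = P̄·Hᵀ·S⁻¹ = [355/547 -170/547; -1767/5470 3273/5470; 697/1094 -190/547]
x' = x̄ + K·y = [-1639/547, 4257/2735, -2411/547]
P' = (I − K·H)·P̄ = [350/547 -336/547 359/547; -336/547 23274/2735 7647/1094; 359/547 7647/1094 4552/547]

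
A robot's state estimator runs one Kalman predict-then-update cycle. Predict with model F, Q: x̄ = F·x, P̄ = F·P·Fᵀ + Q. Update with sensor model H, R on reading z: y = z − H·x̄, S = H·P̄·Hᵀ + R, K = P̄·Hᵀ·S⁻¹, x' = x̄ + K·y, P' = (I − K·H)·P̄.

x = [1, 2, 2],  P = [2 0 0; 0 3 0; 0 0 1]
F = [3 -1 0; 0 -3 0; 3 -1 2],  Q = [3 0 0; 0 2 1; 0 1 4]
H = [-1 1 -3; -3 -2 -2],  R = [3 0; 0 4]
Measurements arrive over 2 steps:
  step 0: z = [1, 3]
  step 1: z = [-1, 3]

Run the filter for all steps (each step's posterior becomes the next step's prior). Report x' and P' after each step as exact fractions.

step 0: x̄ = F·x = [1, -6, 5]
step 0: P̄ = F·P·Fᵀ + Q = [24 9 21; 9 29 10; 21 10 29]
step 0: y = z − H·x̄ = [23, 4]
step 0: S = H·P̄·Hᵀ + R = [365 450; 450 892]
step 0: K = P̄·Hᵀ·S⁻¹ = [-1272/15385 -327/3077; 3833/12308 -6765/24616; -11983/61540 -1473/24616]
step 0: x' = x̄ + K·y = [-20411/15385, 781/12308, 17361/61540]
step 0: P' = (I − K·H)·P̄ = [54204/15385 -9186/3077 -32106/15385; -9186/3077 80199/24616 43563/24616; -32106/15385 43563/24616 182187/123080]
step 1: x̄ = F·x = [-248837/61540, -2343/12308, -2519/724]
step 1: P̄ = F·P·Fᵀ + Q = [6877563/123080 901989/24616 53313/1448; 901989/24616 771023/24616 39131/1448; 53313/1448 39131/1448 44423/1448]
step 1: y = z − H·x̄ = [-941007/61540, -1013551/61540]
step 1: S = H·P̄·Hᵀ + R = [43298443/123080 94220439/123080; 94220439/123080 228022347/123080]
step 1: K = P̄·Hᵀ·S⁻¹ = [21739788/2696136575 -466758581/2696136575; 550896023/2696136575 -557433126/2696136575; -646319331/2696136575 -184894984/8088409725]
step 1: x' = x̄ + K·y = [-3546834629/2696136575, 243819441/2696136575, 4551896194/8088409725]
step 1: P' = (I − K·H)·P̄ = [6653740044/2696136575 -5105579826/2696136575 -3941513078/2696136575; -5105579826/2696136575 5716704054/2696136575 3056531937/2696136575; -3941513078/2696136575 3056531937/2696136575 8937003008/8088409725]

step 0: x' = [-20411/15385, 781/12308, 17361/61540], P' = [54204/15385 -9186/3077 -32106/15385; -9186/3077 80199/24616 43563/24616; -32106/15385 43563/24616 182187/123080]
step 1: x' = [-3546834629/2696136575, 243819441/2696136575, 4551896194/8088409725], P' = [6653740044/2696136575 -5105579826/2696136575 -3941513078/2696136575; -5105579826/2696136575 5716704054/2696136575 3056531937/2696136575; -3941513078/2696136575 3056531937/2696136575 8937003008/8088409725]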